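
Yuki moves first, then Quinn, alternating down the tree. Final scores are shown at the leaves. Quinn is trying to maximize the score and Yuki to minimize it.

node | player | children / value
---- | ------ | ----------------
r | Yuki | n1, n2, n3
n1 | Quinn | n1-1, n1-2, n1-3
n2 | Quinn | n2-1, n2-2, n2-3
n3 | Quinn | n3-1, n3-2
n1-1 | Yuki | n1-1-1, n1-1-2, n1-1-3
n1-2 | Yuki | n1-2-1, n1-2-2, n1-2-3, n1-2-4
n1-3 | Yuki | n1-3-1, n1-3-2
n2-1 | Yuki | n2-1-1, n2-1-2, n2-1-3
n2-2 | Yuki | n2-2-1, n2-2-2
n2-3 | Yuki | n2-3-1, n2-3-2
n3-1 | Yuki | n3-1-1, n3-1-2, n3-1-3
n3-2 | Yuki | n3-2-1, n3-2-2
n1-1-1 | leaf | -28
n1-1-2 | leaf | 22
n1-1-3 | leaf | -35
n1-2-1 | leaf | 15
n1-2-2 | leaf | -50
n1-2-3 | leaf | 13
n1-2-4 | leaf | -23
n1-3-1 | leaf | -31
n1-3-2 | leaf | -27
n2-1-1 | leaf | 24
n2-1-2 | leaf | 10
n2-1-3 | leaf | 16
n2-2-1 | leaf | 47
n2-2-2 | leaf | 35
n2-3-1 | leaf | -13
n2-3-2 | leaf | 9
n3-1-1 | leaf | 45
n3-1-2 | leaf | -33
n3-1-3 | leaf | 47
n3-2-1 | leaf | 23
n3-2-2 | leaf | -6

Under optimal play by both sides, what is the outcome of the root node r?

-31

n1-1 (Yuki): min(-28, 22, -35) = -35
n1-2 (Yuki): min(15, -50, 13, -23) = -50
n1-3 (Yuki): min(-31, -27) = -31
n1 (Quinn): max(-35, -50, -31) = -31
n2-1 (Yuki): min(24, 10, 16) = 10
n2-2 (Yuki): min(47, 35) = 35
n2-3 (Yuki): min(-13, 9) = -13
n2 (Quinn): max(10, 35, -13) = 35
n3-1 (Yuki): min(45, -33, 47) = -33
n3-2 (Yuki): min(23, -6) = -6
n3 (Quinn): max(-33, -6) = -6
r (Yuki): min(-31, 35, -6) = -31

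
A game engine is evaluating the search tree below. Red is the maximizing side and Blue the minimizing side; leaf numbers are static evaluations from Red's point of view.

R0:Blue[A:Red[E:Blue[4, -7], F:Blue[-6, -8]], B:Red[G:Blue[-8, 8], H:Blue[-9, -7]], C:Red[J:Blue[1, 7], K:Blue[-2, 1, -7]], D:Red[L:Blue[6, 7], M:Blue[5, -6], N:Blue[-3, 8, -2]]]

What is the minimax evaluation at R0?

E (Blue): min(4, -7) = -7
F (Blue): min(-6, -8) = -8
A (Red): max(-7, -8) = -7
G (Blue): min(-8, 8) = -8
H (Blue): min(-9, -7) = -9
B (Red): max(-8, -9) = -8
J (Blue): min(1, 7) = 1
K (Blue): min(-2, 1, -7) = -7
C (Red): max(1, -7) = 1
L (Blue): min(6, 7) = 6
M (Blue): min(5, -6) = -6
N (Blue): min(-3, 8, -2) = -3
D (Red): max(6, -6, -3) = 6
R0 (Blue): min(-7, -8, 1, 6) = -8

-8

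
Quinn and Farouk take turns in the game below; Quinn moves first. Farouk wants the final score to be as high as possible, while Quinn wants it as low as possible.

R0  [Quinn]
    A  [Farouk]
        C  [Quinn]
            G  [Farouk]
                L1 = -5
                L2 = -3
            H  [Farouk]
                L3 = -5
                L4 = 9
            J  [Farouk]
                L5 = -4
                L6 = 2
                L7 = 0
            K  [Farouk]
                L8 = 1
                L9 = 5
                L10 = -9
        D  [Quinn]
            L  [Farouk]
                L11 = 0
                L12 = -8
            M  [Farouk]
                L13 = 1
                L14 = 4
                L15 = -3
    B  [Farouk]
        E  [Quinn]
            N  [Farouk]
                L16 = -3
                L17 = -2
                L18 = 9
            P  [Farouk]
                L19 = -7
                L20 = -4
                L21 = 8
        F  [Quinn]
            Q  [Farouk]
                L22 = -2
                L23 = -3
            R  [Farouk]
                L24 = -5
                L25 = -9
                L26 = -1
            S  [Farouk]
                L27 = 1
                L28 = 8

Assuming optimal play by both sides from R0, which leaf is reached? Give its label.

L11

G (Farouk): max(-5, -3) = -3
H (Farouk): max(-5, 9) = 9
J (Farouk): max(-4, 2, 0) = 2
K (Farouk): max(1, 5, -9) = 5
C (Quinn): min(-3, 9, 2, 5) = -3
L (Farouk): max(0, -8) = 0
M (Farouk): max(1, 4, -3) = 4
D (Quinn): min(0, 4) = 0
A (Farouk): max(-3, 0) = 0
N (Farouk): max(-3, -2, 9) = 9
P (Farouk): max(-7, -4, 8) = 8
E (Quinn): min(9, 8) = 8
Q (Farouk): max(-2, -3) = -2
R (Farouk): max(-5, -9, -1) = -1
S (Farouk): max(1, 8) = 8
F (Quinn): min(-2, -1, 8) = -2
B (Farouk): max(8, -2) = 8
R0 (Quinn): min(0, 8) = 0
At R0, Quinn picks A (lowest: 0).
At A, Farouk picks D (highest: 0).
At D, Quinn picks L (lowest: 0).
At L, Farouk picks L11 (highest: 0).
Terminal value 0.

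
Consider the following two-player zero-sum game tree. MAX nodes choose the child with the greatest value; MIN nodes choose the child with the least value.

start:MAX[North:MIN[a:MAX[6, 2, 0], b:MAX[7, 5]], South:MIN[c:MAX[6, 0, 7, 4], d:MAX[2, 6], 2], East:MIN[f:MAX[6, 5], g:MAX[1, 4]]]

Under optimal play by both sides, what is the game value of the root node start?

6

a (MAX): max(6, 2, 0) = 6
b (MAX): max(7, 5) = 7
North (MIN): min(6, 7) = 6
c (MAX): max(6, 0, 7, 4) = 7
d (MAX): max(2, 6) = 6
South (MIN): min(7, 6, 2) = 2
f (MAX): max(6, 5) = 6
g (MAX): max(1, 4) = 4
East (MIN): min(6, 4) = 4
start (MAX): max(6, 2, 4) = 6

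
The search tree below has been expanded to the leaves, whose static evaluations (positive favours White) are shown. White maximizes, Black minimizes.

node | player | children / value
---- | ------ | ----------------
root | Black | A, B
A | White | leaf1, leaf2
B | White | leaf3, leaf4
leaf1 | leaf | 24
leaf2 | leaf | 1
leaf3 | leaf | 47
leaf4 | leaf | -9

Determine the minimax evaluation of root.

24

A (White): max(24, 1) = 24
B (White): max(47, -9) = 47
root (Black): min(24, 47) = 24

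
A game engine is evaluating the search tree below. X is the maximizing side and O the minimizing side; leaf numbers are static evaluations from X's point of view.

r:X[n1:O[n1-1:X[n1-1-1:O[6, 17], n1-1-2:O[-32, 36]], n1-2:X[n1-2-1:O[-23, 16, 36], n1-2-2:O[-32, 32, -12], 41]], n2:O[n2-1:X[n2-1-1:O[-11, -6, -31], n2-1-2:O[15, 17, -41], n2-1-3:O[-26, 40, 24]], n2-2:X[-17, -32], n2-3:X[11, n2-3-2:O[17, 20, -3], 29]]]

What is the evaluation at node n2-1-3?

n2-1-3 (O): min(-26, 40, 24) = -26

-26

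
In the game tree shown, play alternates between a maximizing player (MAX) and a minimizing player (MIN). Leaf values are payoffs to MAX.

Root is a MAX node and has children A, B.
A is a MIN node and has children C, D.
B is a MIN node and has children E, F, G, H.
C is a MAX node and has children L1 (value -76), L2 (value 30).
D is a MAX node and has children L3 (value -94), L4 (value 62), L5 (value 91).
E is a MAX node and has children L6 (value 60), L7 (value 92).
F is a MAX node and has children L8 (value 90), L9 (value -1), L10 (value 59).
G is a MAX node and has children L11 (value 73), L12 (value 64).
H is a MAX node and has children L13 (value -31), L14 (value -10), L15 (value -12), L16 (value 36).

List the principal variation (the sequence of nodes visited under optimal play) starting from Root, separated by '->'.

Root -> B -> H -> L16

C (MAX): max(-76, 30) = 30
D (MAX): max(-94, 62, 91) = 91
A (MIN): min(30, 91) = 30
E (MAX): max(60, 92) = 92
F (MAX): max(90, -1, 59) = 90
G (MAX): max(73, 64) = 73
H (MAX): max(-31, -10, -12, 36) = 36
B (MIN): min(92, 90, 73, 36) = 36
Root (MAX): max(30, 36) = 36
At Root, MAX picks B (highest: 36).
At B, MIN picks H (lowest: 36).
At H, MAX picks L16 (highest: 36).
Terminal value 36.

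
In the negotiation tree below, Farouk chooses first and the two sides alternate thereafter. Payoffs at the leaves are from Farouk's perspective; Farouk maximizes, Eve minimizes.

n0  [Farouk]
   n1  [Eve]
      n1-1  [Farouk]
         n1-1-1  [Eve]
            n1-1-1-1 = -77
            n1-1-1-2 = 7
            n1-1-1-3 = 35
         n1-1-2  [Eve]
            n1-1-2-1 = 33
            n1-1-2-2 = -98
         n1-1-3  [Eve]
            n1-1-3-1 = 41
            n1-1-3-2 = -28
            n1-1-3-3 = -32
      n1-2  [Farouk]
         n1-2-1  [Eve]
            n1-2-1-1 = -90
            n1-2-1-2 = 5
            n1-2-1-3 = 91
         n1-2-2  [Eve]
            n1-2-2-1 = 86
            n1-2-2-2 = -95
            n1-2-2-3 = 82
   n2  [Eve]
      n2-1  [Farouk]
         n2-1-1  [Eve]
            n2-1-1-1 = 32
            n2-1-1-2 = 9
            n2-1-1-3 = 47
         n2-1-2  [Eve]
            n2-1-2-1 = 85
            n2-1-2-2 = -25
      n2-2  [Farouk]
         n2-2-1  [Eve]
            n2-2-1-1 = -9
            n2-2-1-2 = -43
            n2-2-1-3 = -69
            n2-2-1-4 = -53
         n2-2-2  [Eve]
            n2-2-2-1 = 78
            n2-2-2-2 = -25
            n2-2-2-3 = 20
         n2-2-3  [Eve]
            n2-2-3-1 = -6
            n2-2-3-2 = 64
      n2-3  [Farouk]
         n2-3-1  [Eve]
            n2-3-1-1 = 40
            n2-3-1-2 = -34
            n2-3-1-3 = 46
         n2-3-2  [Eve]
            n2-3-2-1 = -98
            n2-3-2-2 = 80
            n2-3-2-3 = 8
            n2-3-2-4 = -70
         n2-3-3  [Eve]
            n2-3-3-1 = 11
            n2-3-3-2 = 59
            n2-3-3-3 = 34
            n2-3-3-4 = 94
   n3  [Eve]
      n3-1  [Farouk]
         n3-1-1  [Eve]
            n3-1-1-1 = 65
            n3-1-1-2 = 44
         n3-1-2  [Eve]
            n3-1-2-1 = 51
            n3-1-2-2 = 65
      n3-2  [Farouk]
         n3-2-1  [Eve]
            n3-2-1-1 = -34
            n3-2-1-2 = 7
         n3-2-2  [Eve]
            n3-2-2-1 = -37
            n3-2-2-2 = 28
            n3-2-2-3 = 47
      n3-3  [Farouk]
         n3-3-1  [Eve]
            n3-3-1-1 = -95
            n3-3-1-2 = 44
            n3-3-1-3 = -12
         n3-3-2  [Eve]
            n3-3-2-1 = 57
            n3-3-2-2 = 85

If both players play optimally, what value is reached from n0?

n1-1-1 (Eve): min(-77, 7, 35) = -77
n1-1-2 (Eve): min(33, -98) = -98
n1-1-3 (Eve): min(41, -28, -32) = -32
n1-1 (Farouk): max(-77, -98, -32) = -32
n1-2-1 (Eve): min(-90, 5, 91) = -90
n1-2-2 (Eve): min(86, -95, 82) = -95
n1-2 (Farouk): max(-90, -95) = -90
n1 (Eve): min(-32, -90) = -90
n2-1-1 (Eve): min(32, 9, 47) = 9
n2-1-2 (Eve): min(85, -25) = -25
n2-1 (Farouk): max(9, -25) = 9
n2-2-1 (Eve): min(-9, -43, -69, -53) = -69
n2-2-2 (Eve): min(78, -25, 20) = -25
n2-2-3 (Eve): min(-6, 64) = -6
n2-2 (Farouk): max(-69, -25, -6) = -6
n2-3-1 (Eve): min(40, -34, 46) = -34
n2-3-2 (Eve): min(-98, 80, 8, -70) = -98
n2-3-3 (Eve): min(11, 59, 34, 94) = 11
n2-3 (Farouk): max(-34, -98, 11) = 11
n2 (Eve): min(9, -6, 11) = -6
n3-1-1 (Eve): min(65, 44) = 44
n3-1-2 (Eve): min(51, 65) = 51
n3-1 (Farouk): max(44, 51) = 51
n3-2-1 (Eve): min(-34, 7) = -34
n3-2-2 (Eve): min(-37, 28, 47) = -37
n3-2 (Farouk): max(-34, -37) = -34
n3-3-1 (Eve): min(-95, 44, -12) = -95
n3-3-2 (Eve): min(57, 85) = 57
n3-3 (Farouk): max(-95, 57) = 57
n3 (Eve): min(51, -34, 57) = -34
n0 (Farouk): max(-90, -6, -34) = -6

-6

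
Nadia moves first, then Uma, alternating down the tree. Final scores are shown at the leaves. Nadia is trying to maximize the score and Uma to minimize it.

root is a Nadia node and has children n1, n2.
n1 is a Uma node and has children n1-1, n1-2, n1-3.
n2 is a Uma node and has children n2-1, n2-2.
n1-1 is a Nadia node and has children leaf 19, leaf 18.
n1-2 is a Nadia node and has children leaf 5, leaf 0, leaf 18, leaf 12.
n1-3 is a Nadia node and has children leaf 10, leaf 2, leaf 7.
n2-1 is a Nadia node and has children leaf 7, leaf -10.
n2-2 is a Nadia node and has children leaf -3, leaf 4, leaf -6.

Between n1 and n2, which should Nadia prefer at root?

n1-1 (Nadia): max(19, 18) = 19
n1-2 (Nadia): max(5, 0, 18, 12) = 18
n1-3 (Nadia): max(10, 2, 7) = 10
n1 (Uma): min(19, 18, 10) = 10
n2-1 (Nadia): max(7, -10) = 7
n2-2 (Nadia): max(-3, 4, -6) = 4
n2 (Uma): min(7, 4) = 4
Nadia prefers the higher value; n1=10, n2=4. n1 is better since 10 > 4.

n1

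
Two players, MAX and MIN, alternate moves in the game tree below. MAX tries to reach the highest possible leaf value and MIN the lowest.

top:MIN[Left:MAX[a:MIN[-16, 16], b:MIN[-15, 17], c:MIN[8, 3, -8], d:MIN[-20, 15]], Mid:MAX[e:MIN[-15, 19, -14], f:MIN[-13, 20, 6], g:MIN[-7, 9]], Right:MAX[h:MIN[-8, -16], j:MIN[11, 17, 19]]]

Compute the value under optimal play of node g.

-7

g (MIN): min(-7, 9) = -7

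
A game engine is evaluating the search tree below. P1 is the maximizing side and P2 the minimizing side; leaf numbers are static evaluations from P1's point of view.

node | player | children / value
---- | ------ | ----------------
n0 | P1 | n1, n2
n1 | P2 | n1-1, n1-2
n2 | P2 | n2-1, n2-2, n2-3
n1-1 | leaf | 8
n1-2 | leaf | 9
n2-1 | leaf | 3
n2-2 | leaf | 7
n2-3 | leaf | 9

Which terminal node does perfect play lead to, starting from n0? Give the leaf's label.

n1-1

n1 (P2): min(8, 9) = 8
n2 (P2): min(3, 7, 9) = 3
n0 (P1): max(8, 3) = 8
At n0, P1 picks n1 (highest: 8).
At n1, P2 picks n1-1 (lowest: 8).
Terminal value 8.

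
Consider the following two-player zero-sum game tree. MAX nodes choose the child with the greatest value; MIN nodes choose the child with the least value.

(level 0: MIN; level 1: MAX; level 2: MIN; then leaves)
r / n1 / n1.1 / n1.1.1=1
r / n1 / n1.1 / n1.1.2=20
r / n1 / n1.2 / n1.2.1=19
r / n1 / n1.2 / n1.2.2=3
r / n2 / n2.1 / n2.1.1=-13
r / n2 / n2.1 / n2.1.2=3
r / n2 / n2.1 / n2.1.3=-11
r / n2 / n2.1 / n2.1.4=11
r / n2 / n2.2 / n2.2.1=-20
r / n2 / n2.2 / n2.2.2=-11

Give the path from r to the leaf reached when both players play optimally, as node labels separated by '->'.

r -> n2 -> n2.1 -> n2.1.1

n1.1 (MIN): min(1, 20) = 1
n1.2 (MIN): min(19, 3) = 3
n1 (MAX): max(1, 3) = 3
n2.1 (MIN): min(-13, 3, -11, 11) = -13
n2.2 (MIN): min(-20, -11) = -20
n2 (MAX): max(-13, -20) = -13
r (MIN): min(3, -13) = -13
At r, MIN picks n2 (lowest: -13).
At n2, MAX picks n2.1 (highest: -13).
At n2.1, MIN picks n2.1.1 (lowest: -13).
Terminal value -13.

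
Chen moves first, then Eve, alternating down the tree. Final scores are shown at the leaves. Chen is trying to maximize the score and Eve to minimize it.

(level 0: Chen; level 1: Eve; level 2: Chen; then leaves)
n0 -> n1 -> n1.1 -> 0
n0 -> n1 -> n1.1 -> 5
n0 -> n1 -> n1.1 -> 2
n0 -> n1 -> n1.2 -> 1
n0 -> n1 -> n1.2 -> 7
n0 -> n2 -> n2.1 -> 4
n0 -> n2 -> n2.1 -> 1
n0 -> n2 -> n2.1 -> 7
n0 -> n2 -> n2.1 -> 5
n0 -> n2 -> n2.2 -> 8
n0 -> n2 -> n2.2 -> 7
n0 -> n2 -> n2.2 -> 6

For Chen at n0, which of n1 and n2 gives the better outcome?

n1.1 (Chen): max(0, 5, 2) = 5
n1.2 (Chen): max(1, 7) = 7
n1 (Eve): min(5, 7) = 5
n2.1 (Chen): max(4, 1, 7, 5) = 7
n2.2 (Chen): max(8, 7, 6) = 8
n2 (Eve): min(7, 8) = 7
Chen prefers the higher value; n1=5, n2=7. n2 is better since 7 > 5.

n2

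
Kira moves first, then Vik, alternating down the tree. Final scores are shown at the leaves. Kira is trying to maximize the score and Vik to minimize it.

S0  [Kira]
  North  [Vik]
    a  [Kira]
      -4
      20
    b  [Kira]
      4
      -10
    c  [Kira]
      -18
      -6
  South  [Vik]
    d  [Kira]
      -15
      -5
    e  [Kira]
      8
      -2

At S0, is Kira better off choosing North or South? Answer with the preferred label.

South

a (Kira): max(-4, 20) = 20
b (Kira): max(4, -10) = 4
c (Kira): max(-18, -6) = -6
North (Vik): min(20, 4, -6) = -6
d (Kira): max(-15, -5) = -5
e (Kira): max(8, -2) = 8
South (Vik): min(-5, 8) = -5
Kira prefers the higher value; North=-6, South=-5. South is better since -5 > -6.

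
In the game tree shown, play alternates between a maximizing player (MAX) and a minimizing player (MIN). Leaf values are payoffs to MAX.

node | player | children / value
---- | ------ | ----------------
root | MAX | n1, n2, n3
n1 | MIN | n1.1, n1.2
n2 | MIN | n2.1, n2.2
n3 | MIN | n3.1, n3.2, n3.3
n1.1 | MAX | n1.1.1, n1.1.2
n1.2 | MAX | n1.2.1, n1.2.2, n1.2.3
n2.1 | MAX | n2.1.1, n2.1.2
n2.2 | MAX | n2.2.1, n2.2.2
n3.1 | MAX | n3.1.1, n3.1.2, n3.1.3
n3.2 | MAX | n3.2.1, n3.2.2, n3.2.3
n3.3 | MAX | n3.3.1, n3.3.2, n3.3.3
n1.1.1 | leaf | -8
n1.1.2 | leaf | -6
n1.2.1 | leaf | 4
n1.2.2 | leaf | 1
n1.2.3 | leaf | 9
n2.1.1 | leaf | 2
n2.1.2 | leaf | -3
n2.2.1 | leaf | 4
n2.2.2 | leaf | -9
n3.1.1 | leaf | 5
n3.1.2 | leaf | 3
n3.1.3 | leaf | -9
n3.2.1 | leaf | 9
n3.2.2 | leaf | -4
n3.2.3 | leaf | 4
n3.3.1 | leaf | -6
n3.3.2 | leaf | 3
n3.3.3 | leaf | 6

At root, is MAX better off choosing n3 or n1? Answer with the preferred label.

n3

n3.1 (MAX): max(5, 3, -9) = 5
n3.2 (MAX): max(9, -4, 4) = 9
n3.3 (MAX): max(-6, 3, 6) = 6
n3 (MIN): min(5, 9, 6) = 5
n1.1 (MAX): max(-8, -6) = -6
n1.2 (MAX): max(4, 1, 9) = 9
n1 (MIN): min(-6, 9) = -6
MAX prefers the higher value; n3=5, n1=-6. n3 is better since 5 > -6.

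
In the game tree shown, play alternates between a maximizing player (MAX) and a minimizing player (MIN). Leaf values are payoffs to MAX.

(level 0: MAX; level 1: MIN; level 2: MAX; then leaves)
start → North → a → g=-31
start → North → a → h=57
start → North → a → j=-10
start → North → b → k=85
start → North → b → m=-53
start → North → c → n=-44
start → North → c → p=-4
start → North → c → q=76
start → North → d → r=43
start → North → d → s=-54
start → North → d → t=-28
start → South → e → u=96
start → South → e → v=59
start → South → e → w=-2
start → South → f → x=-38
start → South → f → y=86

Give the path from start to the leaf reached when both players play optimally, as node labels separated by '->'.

a (MAX): max(-31, 57, -10) = 57
b (MAX): max(85, -53) = 85
c (MAX): max(-44, -4, 76) = 76
d (MAX): max(43, -54, -28) = 43
North (MIN): min(57, 85, 76, 43) = 43
e (MAX): max(96, 59, -2) = 96
f (MAX): max(-38, 86) = 86
South (MIN): min(96, 86) = 86
start (MAX): max(43, 86) = 86
At start, MAX picks South (highest: 86).
At South, MIN picks f (lowest: 86).
At f, MAX picks y (highest: 86).
Terminal value 86.

start -> South -> f -> y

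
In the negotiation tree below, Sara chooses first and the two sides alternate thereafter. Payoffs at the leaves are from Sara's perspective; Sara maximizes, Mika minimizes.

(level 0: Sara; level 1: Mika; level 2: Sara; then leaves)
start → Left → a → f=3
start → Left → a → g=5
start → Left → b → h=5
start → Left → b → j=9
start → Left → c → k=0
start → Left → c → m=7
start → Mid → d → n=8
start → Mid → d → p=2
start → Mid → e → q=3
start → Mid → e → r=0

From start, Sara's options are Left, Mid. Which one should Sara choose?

a (Sara): max(3, 5) = 5
b (Sara): max(5, 9) = 9
c (Sara): max(0, 7) = 7
Left (Mika): min(5, 9, 7) = 5
d (Sara): max(8, 2) = 8
e (Sara): max(3, 0) = 3
Mid (Mika): min(8, 3) = 3
start (Sara): max(5, 3) = 5
Sara at start wants the highest of {Left=5, Mid=3}, so chooses Left.

Left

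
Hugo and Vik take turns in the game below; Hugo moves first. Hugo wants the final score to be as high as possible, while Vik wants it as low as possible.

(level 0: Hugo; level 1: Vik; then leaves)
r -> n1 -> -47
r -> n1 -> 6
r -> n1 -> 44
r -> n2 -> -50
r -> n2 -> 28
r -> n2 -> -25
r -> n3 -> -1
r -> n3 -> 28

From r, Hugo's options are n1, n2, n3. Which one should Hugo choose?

n3

n1 (Vik): min(-47, 6, 44) = -47
n2 (Vik): min(-50, 28, -25) = -50
n3 (Vik): min(-1, 28) = -1
r (Hugo): max(-47, -50, -1) = -1
Hugo at r wants the highest of {n1=-47, n2=-50, n3=-1}, so chooses n3.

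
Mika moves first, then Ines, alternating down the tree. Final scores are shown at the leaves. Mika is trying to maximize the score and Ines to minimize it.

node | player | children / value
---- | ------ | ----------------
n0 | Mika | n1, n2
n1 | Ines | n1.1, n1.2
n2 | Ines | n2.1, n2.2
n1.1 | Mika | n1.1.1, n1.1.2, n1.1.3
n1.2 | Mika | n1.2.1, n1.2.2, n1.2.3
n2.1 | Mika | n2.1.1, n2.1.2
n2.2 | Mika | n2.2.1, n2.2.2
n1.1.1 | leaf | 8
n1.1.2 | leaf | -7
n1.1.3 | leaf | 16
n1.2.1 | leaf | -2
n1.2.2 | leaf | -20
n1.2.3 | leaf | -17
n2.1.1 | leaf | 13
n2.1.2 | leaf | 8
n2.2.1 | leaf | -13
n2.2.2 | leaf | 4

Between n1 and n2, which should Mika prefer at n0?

n2

n1.1 (Mika): max(8, -7, 16) = 16
n1.2 (Mika): max(-2, -20, -17) = -2
n1 (Ines): min(16, -2) = -2
n2.1 (Mika): max(13, 8) = 13
n2.2 (Mika): max(-13, 4) = 4
n2 (Ines): min(13, 4) = 4
Mika prefers the higher value; n1=-2, n2=4. n2 is better since 4 > -2.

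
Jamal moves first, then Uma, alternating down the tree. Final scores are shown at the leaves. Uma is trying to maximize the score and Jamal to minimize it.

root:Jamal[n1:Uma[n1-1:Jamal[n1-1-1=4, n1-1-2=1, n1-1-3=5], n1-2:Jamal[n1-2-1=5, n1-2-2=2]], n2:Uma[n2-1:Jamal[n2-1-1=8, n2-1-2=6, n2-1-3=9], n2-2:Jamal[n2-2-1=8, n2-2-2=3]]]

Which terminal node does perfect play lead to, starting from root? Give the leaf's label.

n1-2-2

n1-1 (Jamal): min(4, 1, 5) = 1
n1-2 (Jamal): min(5, 2) = 2
n1 (Uma): max(1, 2) = 2
n2-1 (Jamal): min(8, 6, 9) = 6
n2-2 (Jamal): min(8, 3) = 3
n2 (Uma): max(6, 3) = 6
root (Jamal): min(2, 6) = 2
At root, Jamal picks n1 (lowest: 2).
At n1, Uma picks n1-2 (highest: 2).
At n1-2, Jamal picks n1-2-2 (lowest: 2).
Terminal value 2.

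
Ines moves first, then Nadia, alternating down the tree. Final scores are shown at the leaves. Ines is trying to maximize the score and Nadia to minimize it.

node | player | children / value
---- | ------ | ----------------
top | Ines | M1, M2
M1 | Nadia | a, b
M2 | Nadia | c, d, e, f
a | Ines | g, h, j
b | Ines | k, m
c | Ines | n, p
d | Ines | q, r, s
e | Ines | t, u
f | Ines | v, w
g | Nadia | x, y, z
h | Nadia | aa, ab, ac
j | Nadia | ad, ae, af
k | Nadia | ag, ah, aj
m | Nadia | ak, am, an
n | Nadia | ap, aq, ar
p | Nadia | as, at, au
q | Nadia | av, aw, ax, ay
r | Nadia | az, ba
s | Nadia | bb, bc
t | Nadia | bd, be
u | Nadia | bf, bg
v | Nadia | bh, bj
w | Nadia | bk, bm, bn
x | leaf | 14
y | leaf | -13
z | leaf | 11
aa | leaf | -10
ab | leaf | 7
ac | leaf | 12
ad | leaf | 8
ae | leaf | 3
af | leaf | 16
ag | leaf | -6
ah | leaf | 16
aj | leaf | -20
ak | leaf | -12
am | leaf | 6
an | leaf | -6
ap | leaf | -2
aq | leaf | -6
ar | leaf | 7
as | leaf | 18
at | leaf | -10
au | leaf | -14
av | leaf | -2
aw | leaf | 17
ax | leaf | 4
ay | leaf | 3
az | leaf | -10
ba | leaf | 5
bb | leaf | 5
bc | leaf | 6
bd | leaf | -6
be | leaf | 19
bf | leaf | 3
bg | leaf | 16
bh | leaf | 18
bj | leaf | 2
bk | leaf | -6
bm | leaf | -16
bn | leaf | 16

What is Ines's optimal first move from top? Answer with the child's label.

M2

g (Nadia): min(14, -13, 11) = -13
h (Nadia): min(-10, 7, 12) = -10
j (Nadia): min(8, 3, 16) = 3
a (Ines): max(-13, -10, 3) = 3
k (Nadia): min(-6, 16, -20) = -20
m (Nadia): min(-12, 6, -6) = -12
b (Ines): max(-20, -12) = -12
M1 (Nadia): min(3, -12) = -12
n (Nadia): min(-2, -6, 7) = -6
p (Nadia): min(18, -10, -14) = -14
c (Ines): max(-6, -14) = -6
q (Nadia): min(-2, 17, 4, 3) = -2
r (Nadia): min(-10, 5) = -10
s (Nadia): min(5, 6) = 5
d (Ines): max(-2, -10, 5) = 5
t (Nadia): min(-6, 19) = -6
u (Nadia): min(3, 16) = 3
e (Ines): max(-6, 3) = 3
v (Nadia): min(18, 2) = 2
w (Nadia): min(-6, -16, 16) = -16
f (Ines): max(2, -16) = 2
M2 (Nadia): min(-6, 5, 3, 2) = -6
top (Ines): max(-12, -6) = -6
Ines at top wants the highest of {M1=-12, M2=-6}, so chooses M2.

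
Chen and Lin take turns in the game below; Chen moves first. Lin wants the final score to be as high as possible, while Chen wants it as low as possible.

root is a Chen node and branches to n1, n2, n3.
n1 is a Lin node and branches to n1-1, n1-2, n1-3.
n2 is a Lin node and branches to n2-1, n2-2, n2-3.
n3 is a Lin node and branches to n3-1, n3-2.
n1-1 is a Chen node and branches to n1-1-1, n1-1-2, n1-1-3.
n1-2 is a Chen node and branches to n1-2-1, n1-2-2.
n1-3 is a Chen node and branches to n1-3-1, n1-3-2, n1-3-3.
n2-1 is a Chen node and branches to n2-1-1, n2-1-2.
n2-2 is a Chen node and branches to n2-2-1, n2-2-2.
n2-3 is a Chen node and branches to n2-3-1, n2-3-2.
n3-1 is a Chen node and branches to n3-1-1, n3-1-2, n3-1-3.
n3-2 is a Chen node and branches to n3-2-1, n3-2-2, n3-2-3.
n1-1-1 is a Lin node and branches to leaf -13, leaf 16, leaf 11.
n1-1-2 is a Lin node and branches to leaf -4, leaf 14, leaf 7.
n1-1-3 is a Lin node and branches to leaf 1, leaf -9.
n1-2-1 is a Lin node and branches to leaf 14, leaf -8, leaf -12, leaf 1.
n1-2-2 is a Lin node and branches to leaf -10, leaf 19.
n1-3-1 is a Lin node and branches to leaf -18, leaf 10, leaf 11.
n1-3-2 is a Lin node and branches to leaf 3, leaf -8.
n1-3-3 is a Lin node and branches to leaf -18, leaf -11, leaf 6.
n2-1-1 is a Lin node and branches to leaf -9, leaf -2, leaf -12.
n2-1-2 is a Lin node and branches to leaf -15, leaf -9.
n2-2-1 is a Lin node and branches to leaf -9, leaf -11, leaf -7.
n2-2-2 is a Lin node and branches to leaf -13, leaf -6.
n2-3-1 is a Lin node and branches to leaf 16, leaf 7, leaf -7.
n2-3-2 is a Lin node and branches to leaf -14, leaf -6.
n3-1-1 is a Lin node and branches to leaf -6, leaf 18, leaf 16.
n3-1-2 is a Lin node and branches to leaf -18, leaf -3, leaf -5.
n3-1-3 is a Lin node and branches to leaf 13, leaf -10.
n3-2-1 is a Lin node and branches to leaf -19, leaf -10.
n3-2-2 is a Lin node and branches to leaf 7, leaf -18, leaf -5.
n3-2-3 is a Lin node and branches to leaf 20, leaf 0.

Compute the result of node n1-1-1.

16

n1-1-1 (Lin): max(-13, 16, 11) = 16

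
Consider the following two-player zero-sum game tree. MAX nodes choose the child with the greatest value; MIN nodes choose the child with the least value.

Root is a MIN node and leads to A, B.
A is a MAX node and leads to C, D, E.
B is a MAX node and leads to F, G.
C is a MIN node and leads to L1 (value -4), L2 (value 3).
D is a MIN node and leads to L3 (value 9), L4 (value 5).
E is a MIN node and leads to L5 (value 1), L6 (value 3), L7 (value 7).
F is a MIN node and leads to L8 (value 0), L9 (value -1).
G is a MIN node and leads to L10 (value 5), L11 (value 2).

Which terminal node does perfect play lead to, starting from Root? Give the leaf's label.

C (MIN): min(-4, 3) = -4
D (MIN): min(9, 5) = 5
E (MIN): min(1, 3, 7) = 1
A (MAX): max(-4, 5, 1) = 5
F (MIN): min(0, -1) = -1
G (MIN): min(5, 2) = 2
B (MAX): max(-1, 2) = 2
Root (MIN): min(5, 2) = 2
At Root, MIN picks B (lowest: 2).
At B, MAX picks G (highest: 2).
At G, MIN picks L11 (lowest: 2).
Terminal value 2.

L11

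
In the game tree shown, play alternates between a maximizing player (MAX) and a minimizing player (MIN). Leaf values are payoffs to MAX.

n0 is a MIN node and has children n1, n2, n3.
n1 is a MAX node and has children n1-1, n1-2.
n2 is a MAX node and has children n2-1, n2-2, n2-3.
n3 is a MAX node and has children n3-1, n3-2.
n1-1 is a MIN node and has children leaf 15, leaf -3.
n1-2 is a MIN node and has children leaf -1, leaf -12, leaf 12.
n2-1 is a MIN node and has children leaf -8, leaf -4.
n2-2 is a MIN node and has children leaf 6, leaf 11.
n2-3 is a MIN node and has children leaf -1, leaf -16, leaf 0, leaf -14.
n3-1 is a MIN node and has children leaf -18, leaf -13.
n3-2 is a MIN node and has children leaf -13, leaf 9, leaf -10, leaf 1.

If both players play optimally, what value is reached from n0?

-13

n1-1 (MIN): min(15, -3) = -3
n1-2 (MIN): min(-1, -12, 12) = -12
n1 (MAX): max(-3, -12) = -3
n2-1 (MIN): min(-8, -4) = -8
n2-2 (MIN): min(6, 11) = 6
n2-3 (MIN): min(-1, -16, 0, -14) = -16
n2 (MAX): max(-8, 6, -16) = 6
n3-1 (MIN): min(-18, -13) = -18
n3-2 (MIN): min(-13, 9, -10, 1) = -13
n3 (MAX): max(-18, -13) = -13
n0 (MIN): min(-3, 6, -13) = -13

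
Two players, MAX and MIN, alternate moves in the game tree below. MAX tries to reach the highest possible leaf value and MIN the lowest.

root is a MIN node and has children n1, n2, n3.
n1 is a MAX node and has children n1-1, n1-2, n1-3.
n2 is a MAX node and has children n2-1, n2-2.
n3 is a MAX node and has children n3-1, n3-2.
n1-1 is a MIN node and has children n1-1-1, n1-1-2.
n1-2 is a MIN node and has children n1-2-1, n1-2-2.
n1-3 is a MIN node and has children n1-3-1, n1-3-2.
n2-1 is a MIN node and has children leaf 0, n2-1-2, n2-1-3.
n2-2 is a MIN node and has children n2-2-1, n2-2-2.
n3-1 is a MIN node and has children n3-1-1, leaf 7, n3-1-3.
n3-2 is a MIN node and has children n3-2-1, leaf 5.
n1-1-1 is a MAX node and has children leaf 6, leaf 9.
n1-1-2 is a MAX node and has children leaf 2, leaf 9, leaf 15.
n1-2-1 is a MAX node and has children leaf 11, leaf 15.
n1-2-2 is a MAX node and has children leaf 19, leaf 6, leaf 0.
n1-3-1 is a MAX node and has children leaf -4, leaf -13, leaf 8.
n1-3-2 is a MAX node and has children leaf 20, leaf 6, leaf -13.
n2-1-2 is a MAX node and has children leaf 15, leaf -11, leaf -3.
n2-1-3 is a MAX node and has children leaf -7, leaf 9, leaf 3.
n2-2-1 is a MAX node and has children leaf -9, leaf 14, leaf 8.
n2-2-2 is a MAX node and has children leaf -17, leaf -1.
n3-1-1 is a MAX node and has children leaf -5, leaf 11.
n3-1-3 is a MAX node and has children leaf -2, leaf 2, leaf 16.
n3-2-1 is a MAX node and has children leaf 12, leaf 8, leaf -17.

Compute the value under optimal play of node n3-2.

n3-2-1 (MAX): max(12, 8, -17) = 12
n3-2 (MIN): min(12, 5) = 5

5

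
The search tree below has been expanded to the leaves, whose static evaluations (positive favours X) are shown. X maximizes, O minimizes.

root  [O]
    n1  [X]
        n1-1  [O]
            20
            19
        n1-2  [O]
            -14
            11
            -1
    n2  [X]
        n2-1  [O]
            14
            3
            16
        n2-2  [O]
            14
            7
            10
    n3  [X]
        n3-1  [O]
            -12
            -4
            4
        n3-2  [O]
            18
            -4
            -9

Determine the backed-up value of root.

n1-1 (O): min(20, 19) = 19
n1-2 (O): min(-14, 11, -1) = -14
n1 (X): max(19, -14) = 19
n2-1 (O): min(14, 3, 16) = 3
n2-2 (O): min(14, 7, 10) = 7
n2 (X): max(3, 7) = 7
n3-1 (O): min(-12, -4, 4) = -12
n3-2 (O): min(18, -4, -9) = -9
n3 (X): max(-12, -9) = -9
root (O): min(19, 7, -9) = -9

-9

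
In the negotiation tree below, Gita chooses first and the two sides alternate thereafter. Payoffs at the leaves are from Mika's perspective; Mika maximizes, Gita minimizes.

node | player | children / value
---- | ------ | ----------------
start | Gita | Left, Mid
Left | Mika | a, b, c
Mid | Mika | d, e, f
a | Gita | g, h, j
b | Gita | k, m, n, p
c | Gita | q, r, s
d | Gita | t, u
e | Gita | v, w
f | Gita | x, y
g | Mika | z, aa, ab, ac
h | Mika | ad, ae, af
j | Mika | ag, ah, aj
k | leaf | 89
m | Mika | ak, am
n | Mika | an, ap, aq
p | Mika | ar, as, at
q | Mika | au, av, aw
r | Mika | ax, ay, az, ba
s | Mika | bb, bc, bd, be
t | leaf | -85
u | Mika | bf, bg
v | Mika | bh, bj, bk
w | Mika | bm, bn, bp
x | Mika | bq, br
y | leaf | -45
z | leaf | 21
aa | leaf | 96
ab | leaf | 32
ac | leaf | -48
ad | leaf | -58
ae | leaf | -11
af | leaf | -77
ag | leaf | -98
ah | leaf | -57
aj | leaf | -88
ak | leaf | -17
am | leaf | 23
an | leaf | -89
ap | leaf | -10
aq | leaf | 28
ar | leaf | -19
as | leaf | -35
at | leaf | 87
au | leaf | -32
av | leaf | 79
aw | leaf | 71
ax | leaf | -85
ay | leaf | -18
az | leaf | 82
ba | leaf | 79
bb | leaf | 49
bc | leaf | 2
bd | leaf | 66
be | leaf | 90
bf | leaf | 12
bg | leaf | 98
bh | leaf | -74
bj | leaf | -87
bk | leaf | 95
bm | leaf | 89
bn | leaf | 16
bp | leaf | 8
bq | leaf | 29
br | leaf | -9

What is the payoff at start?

79

g (Mika): max(21, 96, 32, -48) = 96
h (Mika): max(-58, -11, -77) = -11
j (Mika): max(-98, -57, -88) = -57
a (Gita): min(96, -11, -57) = -57
m (Mika): max(-17, 23) = 23
n (Mika): max(-89, -10, 28) = 28
p (Mika): max(-19, -35, 87) = 87
b (Gita): min(89, 23, 28, 87) = 23
q (Mika): max(-32, 79, 71) = 79
r (Mika): max(-85, -18, 82, 79) = 82
s (Mika): max(49, 2, 66, 90) = 90
c (Gita): min(79, 82, 90) = 79
Left (Mika): max(-57, 23, 79) = 79
u (Mika): max(12, 98) = 98
d (Gita): min(-85, 98) = -85
v (Mika): max(-74, -87, 95) = 95
w (Mika): max(89, 16, 8) = 89
e (Gita): min(95, 89) = 89
x (Mika): max(29, -9) = 29
f (Gita): min(29, -45) = -45
Mid (Mika): max(-85, 89, -45) = 89
start (Gita): min(79, 89) = 79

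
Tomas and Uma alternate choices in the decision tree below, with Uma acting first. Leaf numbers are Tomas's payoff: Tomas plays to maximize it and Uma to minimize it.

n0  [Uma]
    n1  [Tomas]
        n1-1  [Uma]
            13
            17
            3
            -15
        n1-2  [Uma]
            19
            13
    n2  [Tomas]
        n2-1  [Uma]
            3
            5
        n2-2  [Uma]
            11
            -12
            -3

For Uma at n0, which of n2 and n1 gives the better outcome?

n2

n2-1 (Uma): min(3, 5) = 3
n2-2 (Uma): min(11, -12, -3) = -12
n2 (Tomas): max(3, -12) = 3
n1-1 (Uma): min(13, 17, 3, -15) = -15
n1-2 (Uma): min(19, 13) = 13
n1 (Tomas): max(-15, 13) = 13
Uma prefers the lower value; n2=3, n1=13. n2 is better since 3 < 13.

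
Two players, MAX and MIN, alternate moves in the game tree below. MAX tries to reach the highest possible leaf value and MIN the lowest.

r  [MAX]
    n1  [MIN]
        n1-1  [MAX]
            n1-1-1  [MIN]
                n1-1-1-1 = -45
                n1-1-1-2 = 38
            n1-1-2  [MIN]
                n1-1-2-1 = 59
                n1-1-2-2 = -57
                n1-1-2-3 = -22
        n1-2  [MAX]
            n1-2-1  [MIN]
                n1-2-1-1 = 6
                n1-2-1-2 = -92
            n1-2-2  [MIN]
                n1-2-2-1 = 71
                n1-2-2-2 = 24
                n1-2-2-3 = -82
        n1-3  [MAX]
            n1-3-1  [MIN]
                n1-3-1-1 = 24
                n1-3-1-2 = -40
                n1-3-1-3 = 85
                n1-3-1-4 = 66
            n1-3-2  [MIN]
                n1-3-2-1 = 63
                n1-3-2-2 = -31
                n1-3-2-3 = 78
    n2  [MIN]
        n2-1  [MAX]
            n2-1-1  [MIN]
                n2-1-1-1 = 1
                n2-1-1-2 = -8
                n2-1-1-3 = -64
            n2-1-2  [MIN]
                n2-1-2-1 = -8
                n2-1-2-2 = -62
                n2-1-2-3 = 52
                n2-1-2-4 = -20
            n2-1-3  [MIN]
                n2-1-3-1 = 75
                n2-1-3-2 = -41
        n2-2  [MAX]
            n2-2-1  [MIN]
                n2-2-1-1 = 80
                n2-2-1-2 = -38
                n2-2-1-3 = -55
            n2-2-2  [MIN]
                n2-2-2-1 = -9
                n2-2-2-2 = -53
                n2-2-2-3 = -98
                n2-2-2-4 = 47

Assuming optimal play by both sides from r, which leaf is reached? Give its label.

n1-1-1 (MIN): min(-45, 38) = -45
n1-1-2 (MIN): min(59, -57, -22) = -57
n1-1 (MAX): max(-45, -57) = -45
n1-2-1 (MIN): min(6, -92) = -92
n1-2-2 (MIN): min(71, 24, -82) = -82
n1-2 (MAX): max(-92, -82) = -82
n1-3-1 (MIN): min(24, -40, 85, 66) = -40
n1-3-2 (MIN): min(63, -31, 78) = -31
n1-3 (MAX): max(-40, -31) = -31
n1 (MIN): min(-45, -82, -31) = -82
n2-1-1 (MIN): min(1, -8, -64) = -64
n2-1-2 (MIN): min(-8, -62, 52, -20) = -62
n2-1-3 (MIN): min(75, -41) = -41
n2-1 (MAX): max(-64, -62, -41) = -41
n2-2-1 (MIN): min(80, -38, -55) = -55
n2-2-2 (MIN): min(-9, -53, -98, 47) = -98
n2-2 (MAX): max(-55, -98) = -55
n2 (MIN): min(-41, -55) = -55
r (MAX): max(-82, -55) = -55
At r, MAX picks n2 (highest: -55).
At n2, MIN picks n2-2 (lowest: -55).
At n2-2, MAX picks n2-2-1 (highest: -55).
At n2-2-1, MIN picks n2-2-1-3 (lowest: -55).
Terminal value -55.

n2-2-1-3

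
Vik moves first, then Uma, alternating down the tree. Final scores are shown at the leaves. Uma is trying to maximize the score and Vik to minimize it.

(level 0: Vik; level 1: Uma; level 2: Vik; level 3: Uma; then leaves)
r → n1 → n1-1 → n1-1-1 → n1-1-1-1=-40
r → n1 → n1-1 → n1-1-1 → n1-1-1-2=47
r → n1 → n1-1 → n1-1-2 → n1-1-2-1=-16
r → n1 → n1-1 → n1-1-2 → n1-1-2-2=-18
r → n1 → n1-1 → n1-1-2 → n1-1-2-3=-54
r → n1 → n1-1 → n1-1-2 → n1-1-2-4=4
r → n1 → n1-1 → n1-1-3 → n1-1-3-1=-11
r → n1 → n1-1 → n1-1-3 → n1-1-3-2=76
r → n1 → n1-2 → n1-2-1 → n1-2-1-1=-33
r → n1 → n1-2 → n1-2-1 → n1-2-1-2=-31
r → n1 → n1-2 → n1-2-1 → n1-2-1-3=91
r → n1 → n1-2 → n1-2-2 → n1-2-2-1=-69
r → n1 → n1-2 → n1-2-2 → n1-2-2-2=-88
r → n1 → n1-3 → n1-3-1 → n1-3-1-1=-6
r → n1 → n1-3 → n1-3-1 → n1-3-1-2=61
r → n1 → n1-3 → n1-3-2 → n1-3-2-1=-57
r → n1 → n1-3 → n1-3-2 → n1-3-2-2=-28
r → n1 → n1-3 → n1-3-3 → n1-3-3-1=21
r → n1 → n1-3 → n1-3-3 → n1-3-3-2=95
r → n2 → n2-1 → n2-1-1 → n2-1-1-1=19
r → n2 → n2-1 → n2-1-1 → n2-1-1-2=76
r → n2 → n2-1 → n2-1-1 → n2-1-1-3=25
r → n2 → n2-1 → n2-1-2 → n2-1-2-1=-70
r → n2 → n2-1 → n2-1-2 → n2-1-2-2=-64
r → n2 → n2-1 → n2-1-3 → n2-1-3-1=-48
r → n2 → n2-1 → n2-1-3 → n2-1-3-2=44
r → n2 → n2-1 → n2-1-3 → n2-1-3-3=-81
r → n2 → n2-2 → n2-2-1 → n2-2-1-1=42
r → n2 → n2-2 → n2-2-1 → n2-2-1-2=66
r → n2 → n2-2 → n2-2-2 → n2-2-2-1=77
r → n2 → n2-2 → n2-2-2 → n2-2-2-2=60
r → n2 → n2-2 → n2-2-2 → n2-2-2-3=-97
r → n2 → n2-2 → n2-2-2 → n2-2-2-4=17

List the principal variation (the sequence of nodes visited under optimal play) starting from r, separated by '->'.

n1-1-1 (Uma): max(-40, 47) = 47
n1-1-2 (Uma): max(-16, -18, -54, 4) = 4
n1-1-3 (Uma): max(-11, 76) = 76
n1-1 (Vik): min(47, 4, 76) = 4
n1-2-1 (Uma): max(-33, -31, 91) = 91
n1-2-2 (Uma): max(-69, -88) = -69
n1-2 (Vik): min(91, -69) = -69
n1-3-1 (Uma): max(-6, 61) = 61
n1-3-2 (Uma): max(-57, -28) = -28
n1-3-3 (Uma): max(21, 95) = 95
n1-3 (Vik): min(61, -28, 95) = -28
n1 (Uma): max(4, -69, -28) = 4
n2-1-1 (Uma): max(19, 76, 25) = 76
n2-1-2 (Uma): max(-70, -64) = -64
n2-1-3 (Uma): max(-48, 44, -81) = 44
n2-1 (Vik): min(76, -64, 44) = -64
n2-2-1 (Uma): max(42, 66) = 66
n2-2-2 (Uma): max(77, 60, -97, 17) = 77
n2-2 (Vik): min(66, 77) = 66
n2 (Uma): max(-64, 66) = 66
r (Vik): min(4, 66) = 4
At r, Vik picks n1 (lowest: 4).
At n1, Uma picks n1-1 (highest: 4).
At n1-1, Vik picks n1-1-2 (lowest: 4).
At n1-1-2, Uma picks n1-1-2-4 (highest: 4).
Terminal value 4.

r -> n1 -> n1-1 -> n1-1-2 -> n1-1-2-4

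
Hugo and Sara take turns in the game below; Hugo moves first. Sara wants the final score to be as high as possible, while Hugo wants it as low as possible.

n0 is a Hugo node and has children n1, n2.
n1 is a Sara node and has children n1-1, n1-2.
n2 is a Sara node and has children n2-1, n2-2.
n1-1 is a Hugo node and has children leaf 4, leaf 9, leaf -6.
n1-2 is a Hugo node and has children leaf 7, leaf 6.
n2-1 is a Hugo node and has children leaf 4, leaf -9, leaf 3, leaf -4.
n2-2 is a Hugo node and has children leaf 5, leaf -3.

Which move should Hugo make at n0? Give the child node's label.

n2

n1-1 (Hugo): min(4, 9, -6) = -6
n1-2 (Hugo): min(7, 6) = 6
n1 (Sara): max(-6, 6) = 6
n2-1 (Hugo): min(4, -9, 3, -4) = -9
n2-2 (Hugo): min(5, -3) = -3
n2 (Sara): max(-9, -3) = -3
n0 (Hugo): min(6, -3) = -3
Hugo at n0 wants the lowest of {n1=6, n2=-3}, so chooses n2.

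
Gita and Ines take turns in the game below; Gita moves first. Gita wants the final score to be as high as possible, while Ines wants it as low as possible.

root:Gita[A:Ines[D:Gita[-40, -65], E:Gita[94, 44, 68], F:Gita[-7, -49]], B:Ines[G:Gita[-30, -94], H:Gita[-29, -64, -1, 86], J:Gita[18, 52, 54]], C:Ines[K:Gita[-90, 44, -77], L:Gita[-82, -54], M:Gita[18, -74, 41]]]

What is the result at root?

D (Gita): max(-40, -65) = -40
E (Gita): max(94, 44, 68) = 94
F (Gita): max(-7, -49) = -7
A (Ines): min(-40, 94, -7) = -40
G (Gita): max(-30, -94) = -30
H (Gita): max(-29, -64, -1, 86) = 86
J (Gita): max(18, 52, 54) = 54
B (Ines): min(-30, 86, 54) = -30
K (Gita): max(-90, 44, -77) = 44
L (Gita): max(-82, -54) = -54
M (Gita): max(18, -74, 41) = 41
C (Ines): min(44, -54, 41) = -54
root (Gita): max(-40, -30, -54) = -30

-30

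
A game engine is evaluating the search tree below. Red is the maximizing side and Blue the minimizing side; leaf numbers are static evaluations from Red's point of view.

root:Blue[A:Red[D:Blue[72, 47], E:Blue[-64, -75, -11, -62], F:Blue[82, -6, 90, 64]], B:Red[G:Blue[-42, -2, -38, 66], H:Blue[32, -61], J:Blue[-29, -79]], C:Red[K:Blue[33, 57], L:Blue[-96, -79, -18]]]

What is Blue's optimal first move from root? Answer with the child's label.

D (Blue): min(72, 47) = 47
E (Blue): min(-64, -75, -11, -62) = -75
F (Blue): min(82, -6, 90, 64) = -6
A (Red): max(47, -75, -6) = 47
G (Blue): min(-42, -2, -38, 66) = -42
H (Blue): min(32, -61) = -61
J (Blue): min(-29, -79) = -79
B (Red): max(-42, -61, -79) = -42
K (Blue): min(33, 57) = 33
L (Blue): min(-96, -79, -18) = -96
C (Red): max(33, -96) = 33
root (Blue): min(47, -42, 33) = -42
Blue at root wants the lowest of {A=47, B=-42, C=33}, so chooses B.

B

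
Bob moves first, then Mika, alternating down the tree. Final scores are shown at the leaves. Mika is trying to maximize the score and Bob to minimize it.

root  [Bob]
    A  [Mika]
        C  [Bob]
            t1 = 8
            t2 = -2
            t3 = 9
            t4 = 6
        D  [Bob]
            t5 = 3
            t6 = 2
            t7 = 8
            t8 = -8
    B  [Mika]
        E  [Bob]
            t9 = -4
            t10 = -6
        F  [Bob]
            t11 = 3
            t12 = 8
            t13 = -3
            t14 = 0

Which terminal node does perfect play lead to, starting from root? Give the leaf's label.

C (Bob): min(8, -2, 9, 6) = -2
D (Bob): min(3, 2, 8, -8) = -8
A (Mika): max(-2, -8) = -2
E (Bob): min(-4, -6) = -6
F (Bob): min(3, 8, -3, 0) = -3
B (Mika): max(-6, -3) = -3
root (Bob): min(-2, -3) = -3
At root, Bob picks B (lowest: -3).
At B, Mika picks F (highest: -3).
At F, Bob picks t13 (lowest: -3).
Terminal value -3.

t13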